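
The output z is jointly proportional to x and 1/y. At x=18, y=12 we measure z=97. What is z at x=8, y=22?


z = k·x/y
Solve for k using the known point: k = z·y/x = 97×12/18 = 1164/18 ≈ 64.6667
Now evaluate at x=8, y=22:
z = k × 8 / 22 = (1164 × 8) / (18 × 22) = 9312/396
≈ 23.5152

23.5152


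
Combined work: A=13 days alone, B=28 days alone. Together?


Rate of A = 1/13 per day
Rate of B = 1/28 per day
Combined rate = 1/13 + 1/28 = 41/364 ≈ 0.1126 per day
Days = 1 / combined rate = 364/41
≈ 8.88 days

8.88 days


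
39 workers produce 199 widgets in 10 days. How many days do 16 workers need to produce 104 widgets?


Days ∝ work / workers, so d₂ = d₁ × (m₁/m₂) × (w₂/w₁)
Workers factor (inverse): 39/16 = 2.4375
Work factor (direct): 104/199 ≈ 0.5226
d₂ = 10 × 39/16 × 104/199 = (10 × 39 × 104) / (16 × 199) = 40560/3184
≈ 12.74 days

12.74 days


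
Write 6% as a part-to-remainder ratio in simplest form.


6% means 6 parts out of 100; remainder = 94
Part : remainder = 6:94
GCD = 2
= 3:47

3:47


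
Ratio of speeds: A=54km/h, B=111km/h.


Ratio = 54:111
GCD = 3
Simplified = 18:37
Time ratio (same distance) = 37:18
Speed ratio = 18:37

18:37


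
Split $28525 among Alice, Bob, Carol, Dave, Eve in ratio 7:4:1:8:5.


Total parts = 7 + 4 + 1 + 8 + 5 = 25
Alice: 28525 × 7/25 = 7987.00
Bob: 28525 × 4/25 = 4564.00
Carol: 28525 × 1/25 = 1141.00
Dave: 28525 × 8/25 = 9128.00
Eve: 28525 × 5/25 = 5705.00
= Alice: $7987.00, Bob: $4564.00, Carol: $1141.00, Dave: $9128.00, Eve: $5705.00

Alice: $7987.00, Bob: $4564.00, Carol: $1141.00, Dave: $9128.00, Eve: $5705.00


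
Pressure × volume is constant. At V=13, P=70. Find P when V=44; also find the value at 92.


Inverse proportion: x × y = constant
k = 13 × 70 = 910
At x=44: k/44 = 20.68
At x=92: k/92 = 9.89
= 20.68 and 9.89

20.68 and 9.89


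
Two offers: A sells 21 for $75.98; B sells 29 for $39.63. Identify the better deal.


Deal A: $75.98/21 = $3.6181/unit
Deal B: $39.63/29 = $1.3666/unit
B is cheaper per unit
= Deal B

Deal B


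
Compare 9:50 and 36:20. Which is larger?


9/50 = 0.1800
36/20 = 1.8000
0.1800 < 1.8000, so 9:50 is less
= 36:20

36:20


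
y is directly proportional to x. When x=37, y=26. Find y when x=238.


Direct proportion: y/x = constant
k = 26/37 ≈ 0.7027
y₂ = k × 238 = 26 × 238 / 37 = 6188/37
≈ 167.24

167.24


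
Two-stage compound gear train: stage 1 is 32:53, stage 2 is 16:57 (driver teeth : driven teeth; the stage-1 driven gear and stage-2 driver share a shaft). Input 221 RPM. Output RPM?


Stage 1: RPM_B = RPM_A × t_A/t_B = 221 × 32/53 = 7072/53 ≈ 133.43
B and C share a shaft → RPM_C = RPM_B
Stage 2: RPM_D = RPM_C × t_C/t_D = RPM_A × (t_A×t_C)/(t_B×t_D)
Overall ratio = (32×16)/(53×57) = 512/3021
RPM_D = 221 × 512/3021 = 113152/3021
≈ 37.46 RPM

37.46 RPM


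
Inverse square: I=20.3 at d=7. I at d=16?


I₁d₁² = I₂d₂²
I₂ = I₁ × (d₁/d₂)²
= 20.3 × (7/16)²
= 20.3 × 49/256
= 994.7/256
≈ 3.8855

3.8855


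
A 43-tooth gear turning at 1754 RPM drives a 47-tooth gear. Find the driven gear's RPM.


Gear ratio = 43:47 = 43:47
RPM_B = RPM_A × (teeth_A / teeth_B)
= 1754 × (43/47)
= 1604.7 RPM

1604.7 RPM


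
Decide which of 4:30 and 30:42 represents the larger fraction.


4/30 = 0.1333
30/42 = 0.7143
0.1333 < 0.7143, so 4:30 is less
= 30:42

30:42


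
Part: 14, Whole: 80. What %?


Percentage = (part / whole) × 100
= (14 / 80) × 100
= 17.50%

17.50%


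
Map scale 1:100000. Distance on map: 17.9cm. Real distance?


Real distance = map distance × scale
= 17.9cm × 100000
= 1790000 cm = 17900.0 m
= 17.900 km

17.900 km


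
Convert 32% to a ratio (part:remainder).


32% means 32 parts out of 100; remainder = 68
Part : remainder = 32:68
GCD = 4
= 8:17

8:17


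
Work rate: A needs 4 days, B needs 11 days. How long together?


Rate of A = 1/4 per day
Rate of B = 1/11 per day
Combined rate = 1/4 + 1/11 = 15/44 ≈ 0.3409 per day
Days = 1 / combined rate = 44/15
≈ 2.93 days

2.93 days


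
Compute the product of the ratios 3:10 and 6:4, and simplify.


Compound ratio = (3×6) : (10×4)
= 18:40
GCD = 2
= 9:20

9:20


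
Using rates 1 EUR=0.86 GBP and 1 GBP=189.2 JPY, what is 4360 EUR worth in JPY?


Step 1: 4360 EUR × 0.86 = 3749.60 GBP
Step 2: 3749.60 GBP × 189.2 = 709424.32 JPY
Implied rate EUR→JPY = 0.86 × 189.2 = 162.7120
= 709424.32 JPY

709424.32 JPY


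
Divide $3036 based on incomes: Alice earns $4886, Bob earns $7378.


Total income = 4886 + 7378 = $12264
Alice: $3036 × 4886/12264 = $1209.55
Bob: $3036 × 7378/12264 = $1826.45
= Alice: $1209.55, Bob: $1826.45

Alice: $1209.55, Bob: $1826.45


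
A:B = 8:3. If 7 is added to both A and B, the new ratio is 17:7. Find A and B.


Let A = 8k, B = 3k.
(8k + 7) / (3k + 7) = 17/7
Cross-multiply: 7(8k + 7) = 17(3k + 7)
56k + 49 = 51k + 119
56k - 51k = 119 - 49
5k = 70
k = 70/5 = 14
A = 8×14 = 112, B = 3×14 = 42
= A = 112, B = 42

A = 112, B = 42


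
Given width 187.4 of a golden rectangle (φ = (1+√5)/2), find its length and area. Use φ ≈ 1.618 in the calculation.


φ = (1 + √5) / 2 ≈ 1.618
Length = width × φ = 187.4 × 1.618 = 303.2132
≈ 303.21
Area = width × length = 187.4 × 303.2132 = 56822.15368 ≈ 56822.15
= Length: 303.21, Area: 56822.15

Length: 303.21, Area: 56822.15


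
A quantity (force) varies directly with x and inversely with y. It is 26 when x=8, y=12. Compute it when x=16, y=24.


z = k·x/y
Solve for k using the known point: k = z·y/x = 26×12/8 = 312/8 = 39.0000
Now evaluate at x=16, y=24:
z = k × 16 / 24 = (312 × 16) / (8 × 24) = 4992/192
= 26.0000

26.0000


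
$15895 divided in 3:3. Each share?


Total parts = 3 + 3 = 6
Part 1: 15895 × 3/6 = 7947.50
Part 2: 15895 × 3/6 = 7947.50
= Part 1: $7947.50, Part 2: $7947.50

Part 1: $7947.50, Part 2: $7947.50


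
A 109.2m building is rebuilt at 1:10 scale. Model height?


Model size = real / scale
= 109.2 / 10
= 10.9200 m

10.9200 m


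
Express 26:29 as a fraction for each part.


Total parts = 26 + 29 = 55
First part: 26/55 = 26/55
Second part: 29/55 = 29/55
= 26/55 and 29/55

26/55 and 29/55


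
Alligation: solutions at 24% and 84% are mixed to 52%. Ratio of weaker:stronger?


Let x parts of 24% mix with y parts of 84%.
24x + 84y = 52(x + y)
24x + 84y = 52x + 52y
x(24 - 52) = y(52 - 84)
x/y = (84 - 52)/(52 - 24) = 32/28
Simplify: 8:7
= 8:7

8:7


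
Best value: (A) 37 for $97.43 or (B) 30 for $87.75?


Deal A: $97.43/37 = $2.6332/unit
Deal B: $87.75/30 = $2.9250/unit
A is cheaper per unit
= Deal A

Deal A


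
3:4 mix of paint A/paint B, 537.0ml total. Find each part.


Total parts = 3 + 4 = 7
paint A: 537.0 × 3/7 = 230.1ml
paint B: 537.0 × 4/7 = 306.9ml
= 230.1ml and 306.9ml

230.1ml and 306.9ml


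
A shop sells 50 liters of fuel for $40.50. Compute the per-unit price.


Unit rate = total / quantity
= 40.50 / 50
= $0.81 per unit

$0.81 per unit


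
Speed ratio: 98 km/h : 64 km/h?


Ratio = 98:64
GCD = 2
Simplified = 49:32
Time ratio (same distance) = 32:49
Speed ratio = 49:32

49:32


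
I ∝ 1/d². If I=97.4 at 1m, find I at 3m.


I₁d₁² = I₂d₂²
I₂ = I₁ × (d₁/d₂)²
= 97.4 × (1/3)²
= 97.4 × 1/9
= 97.4/9
≈ 10.8222

10.8222


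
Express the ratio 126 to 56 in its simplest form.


GCD(126, 56) = 14
126/14 : 56/14
= 9:4

9:4


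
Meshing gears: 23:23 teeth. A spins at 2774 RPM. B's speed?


Gear ratio = 23:23 = 1:1
RPM_B = RPM_A × (teeth_A / teeth_B)
= 2774 × (23/23)
= 2774.0 RPM

2774.0 RPM


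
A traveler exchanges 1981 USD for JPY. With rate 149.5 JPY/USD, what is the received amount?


Amount × rate = 1981 × 149.5
= 296159.50 JPY

296159.50 JPY


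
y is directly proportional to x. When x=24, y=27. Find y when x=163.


Direct proportion: y/x = constant
k = 27/24 = 1.1250
y₂ = k × 163 = 27 × 163 / 24 = 4401/24
≈ 183.38

183.38


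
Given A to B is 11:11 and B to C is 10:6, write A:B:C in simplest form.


Match B: multiply A:B by 10 → 110:110
Multiply B:C by 11 → 110:66
Combined: 110:110:66
GCD = 22
= 5:5:3

5:5:3


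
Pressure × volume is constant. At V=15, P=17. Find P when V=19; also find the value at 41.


Inverse proportion: x × y = constant
k = 15 × 17 = 255
At x=19: k/19 = 13.42
At x=41: k/41 = 6.22
= 13.42 and 6.22

13.42 and 6.22


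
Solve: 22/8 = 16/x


Cross multiply: 22 × x = 8 × 16
22x = 128
x = 128 / 22
= 5.82

5.82


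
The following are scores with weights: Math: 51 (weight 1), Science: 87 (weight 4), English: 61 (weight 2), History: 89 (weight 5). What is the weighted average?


Numerator = 51×1 + 87×4 + 61×2 + 89×5
= 51 + 348 + 122 + 445
= 966
Total weight = 12
Weighted avg = 966/12
= 80.50

80.50


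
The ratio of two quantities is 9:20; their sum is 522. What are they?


Let A = 9k, B = 20k.
9k + 20k = 522
29k = 522 → k = 522/29 = 18
A = 9×18 = 162, B = 20×18 = 360
= A = 162, B = 360

A = 162, B = 360


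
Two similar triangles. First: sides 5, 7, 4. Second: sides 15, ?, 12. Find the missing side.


Scale factor = 15/5 = 3
Missing side = 7 × 3
= 21.0

21.0


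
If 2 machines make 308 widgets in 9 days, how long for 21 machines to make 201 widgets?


Days ∝ work / workers, so d₂ = d₁ × (m₁/m₂) × (w₂/w₁)
Workers factor (inverse): 2/21 ≈ 0.0952
Work factor (direct): 201/308 ≈ 0.6526
d₂ = 9 × 2/21 × 201/308 = (9 × 2 × 201) / (21 × 308) = 3618/6468
≈ 0.56 days

0.56 days


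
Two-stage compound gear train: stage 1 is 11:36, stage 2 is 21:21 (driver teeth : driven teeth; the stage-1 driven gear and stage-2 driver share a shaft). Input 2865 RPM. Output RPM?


Stage 1: RPM_B = RPM_A × t_A/t_B = 2865 × 11/36 = 31515/36 ≈ 875.42
B and C share a shaft → RPM_C = RPM_B
Stage 2: RPM_D = RPM_C × t_C/t_D = RPM_A × (t_A×t_C)/(t_B×t_D)
Overall ratio = (11×21)/(36×21) = 231/756
RPM_D = 2865 × 231/756 = 661815/756
≈ 875.42 RPM

875.42 RPM


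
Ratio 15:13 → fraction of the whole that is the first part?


Total parts = 15 + 13 = 28
First part: 15/28 = 15/28
= 15/28

15/28


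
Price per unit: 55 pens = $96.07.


Unit rate = total / quantity
= 96.07 / 55
= $1.75 per unit

$1.75 per unit


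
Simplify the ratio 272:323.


GCD(272, 323) = 17
272/17 : 323/17
= 16:19

16:19


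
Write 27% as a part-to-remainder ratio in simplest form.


27% means 27 parts out of 100; remainder = 73
Part : remainder = 27:73
GCD = 1
= 27:73

27:73


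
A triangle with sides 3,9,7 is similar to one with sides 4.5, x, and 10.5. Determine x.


Scale factor = 4.5/3 = 1.5
Missing side = 9 × 1.5
= 13.5

13.5


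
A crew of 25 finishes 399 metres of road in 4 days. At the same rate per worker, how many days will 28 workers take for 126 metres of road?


Days ∝ work / workers, so d₂ = d₁ × (m₁/m₂) × (w₂/w₁)
Workers factor (inverse): 25/28 ≈ 0.8929
Work factor (direct): 126/399 ≈ 0.3158
d₂ = 4 × 25/28 × 126/399 = (4 × 25 × 126) / (28 × 399) = 12600/11172
≈ 1.13 days

1.13 days


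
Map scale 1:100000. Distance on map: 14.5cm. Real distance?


Real distance = map distance × scale
= 14.5cm × 100000
= 1450000 cm = 14500.0 m
= 14.500 km

14.500 km


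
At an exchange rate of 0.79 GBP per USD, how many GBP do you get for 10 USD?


Amount × rate = 10 × 0.79
= 7.90 GBP

7.90 GBP


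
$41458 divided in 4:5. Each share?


Total parts = 4 + 5 = 9
Part 1: 41458 × 4/9 = 18425.78
Part 2: 41458 × 5/9 = 23032.22
= Part 1: $18425.78, Part 2: $23032.22

Part 1: $18425.78, Part 2: $23032.22


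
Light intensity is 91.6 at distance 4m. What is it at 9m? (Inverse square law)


I₁d₁² = I₂d₂²
I₂ = I₁ × (d₁/d₂)²
= 91.6 × (4/9)²
= 91.6 × 16/81
= 1465.6/81
≈ 18.0938

18.0938


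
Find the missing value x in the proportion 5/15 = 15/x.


Cross multiply: 5 × x = 15 × 15
5x = 225
x = 225 / 5
= 45.00

45.00


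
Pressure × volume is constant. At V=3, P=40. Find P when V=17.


Inverse proportion: x × y = constant
k = 3 × 40 = 120
y₂ = k / 17 = 120 / 17
= 7.06

7.06


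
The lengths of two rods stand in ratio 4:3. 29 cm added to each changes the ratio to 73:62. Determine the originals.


Let A = 4k, B = 3k.
(4k + 29) / (3k + 29) = 73/62
Cross-multiply: 62(4k + 29) = 73(3k + 29)
248k + 1798 = 219k + 2117
248k - 219k = 2117 - 1798
29k = 319
k = 319/29 = 11
A = 4×11 = 44, B = 3×11 = 33
= A = 44, B = 33

A = 44, B = 33


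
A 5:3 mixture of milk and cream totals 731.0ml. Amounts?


Total parts = 5 + 3 = 8
milk: 731.0 × 5/8 = 456.9ml
cream: 731.0 × 3/8 = 274.1ml
= 456.9ml and 274.1ml

456.9ml and 274.1ml


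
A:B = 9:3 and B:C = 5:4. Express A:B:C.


Match B: multiply A:B by 5 → 45:15
Multiply B:C by 3 → 15:12
Combined: 45:15:12
GCD = 3
= 15:5:4

15:5:4


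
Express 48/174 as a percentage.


Percentage = (part / whole) × 100
= (48 / 174) × 100
≈ 27.59%

27.59%


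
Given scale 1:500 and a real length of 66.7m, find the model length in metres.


Model size = real / scale
= 66.7 / 500
= 0.1334 m

0.1334 m


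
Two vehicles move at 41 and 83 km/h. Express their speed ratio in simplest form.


Ratio = 41:83
GCD = 1
Simplified = 41:83
Time ratio (same distance) = 83:41
Speed ratio = 41:83

41:83


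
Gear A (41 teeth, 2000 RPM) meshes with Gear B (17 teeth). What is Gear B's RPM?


Gear ratio = 41:17 = 41:17
RPM_B = RPM_A × (teeth_A / teeth_B)
= 2000 × (41/17)
= 4823.5 RPM

4823.5 RPM


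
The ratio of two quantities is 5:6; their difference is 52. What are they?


Let A = 5k, B = 6k.
6k - 5k = 52
1k = 52 → k = 52/1 = 52
A = 5×52 = 260, B = 6×52 = 312
= A = 260, B = 312

A = 260, B = 312


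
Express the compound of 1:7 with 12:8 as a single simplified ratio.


Compound ratio = (1×12) : (7×8)
= 12:56
GCD = 4
= 3:14

3:14


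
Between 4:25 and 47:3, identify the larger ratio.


4/25 = 0.1600
47/3 = 15.6667
0.1600 < 15.6667, so 4:25 is less
= 47:3

47:3


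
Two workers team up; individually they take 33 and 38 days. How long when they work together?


Rate of A = 1/33 per day
Rate of B = 1/38 per day
Combined rate = 1/33 + 1/38 = 71/1254 ≈ 0.0566 per day
Days = 1 / combined rate = 1254/71
≈ 17.66 days

17.66 days


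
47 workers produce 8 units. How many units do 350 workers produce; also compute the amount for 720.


Direct proportion: y/x = constant
k = 8/47 ≈ 0.1702
y at x=350: k × 350 = 8 × 350 / 47 = 2800/47 ≈ 59.57
y at x=720: k × 720 = 8 × 720 / 47 = 5760/47 ≈ 122.55
= 59.57 and 122.55

59.57 and 122.55


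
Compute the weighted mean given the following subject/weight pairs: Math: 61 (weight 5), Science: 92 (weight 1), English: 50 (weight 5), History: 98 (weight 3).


Numerator = 61×5 + 92×1 + 50×5 + 98×3
= 305 + 92 + 250 + 294
= 941
Total weight = 14
Weighted avg = 941/14
= 67.21

67.21


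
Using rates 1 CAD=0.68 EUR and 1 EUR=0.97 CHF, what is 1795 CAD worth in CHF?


Step 1: 1795 CAD × 0.68 = 1220.60 EUR
Step 2: 1220.60 EUR × 0.97 = 1183.98 CHF
Implied rate CAD→CHF = 0.68 × 0.97 = 0.6596
= 1183.98 CHF

1183.98 CHF


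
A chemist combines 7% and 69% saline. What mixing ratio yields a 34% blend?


Let x parts of 7% mix with y parts of 69%.
7x + 69y = 34(x + y)
7x + 69y = 34x + 34y
x(7 - 34) = y(34 - 69)
x/y = (69 - 34)/(34 - 7) = 35/27
Simplify: 35:27
= 35:27

35:27


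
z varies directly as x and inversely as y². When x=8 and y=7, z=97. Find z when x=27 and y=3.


z = k·x/y²
Solve for k using the known point: k = z·y²/x = 97×49/8 = 4753/8 = 594.1250
Now evaluate at x=27, y=3:
z = k × 27 / 9 = (4753 × 27) / (8 × 9) = 128331/72
= 1782.3750

1782.3750


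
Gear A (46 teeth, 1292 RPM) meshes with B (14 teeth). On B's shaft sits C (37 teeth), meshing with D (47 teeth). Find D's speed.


Stage 1: RPM_B = RPM_A × t_A/t_B = 1292 × 46/14 = 59432/14 ≈ 4245.14
B and C share a shaft → RPM_C = RPM_B
Stage 2: RPM_D = RPM_C × t_C/t_D = RPM_A × (t_A×t_C)/(t_B×t_D)
Overall ratio = (46×37)/(14×47) = 1702/658
RPM_D = 1292 × 1702/658 = 2198984/658
≈ 3341.92 RPM

3341.92 RPM


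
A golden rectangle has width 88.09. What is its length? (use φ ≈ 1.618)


φ = (1 + √5) / 2 ≈ 1.618
Length = width × φ = 88.09 × 1.618 = 142.52962
≈ 142.53

142.53


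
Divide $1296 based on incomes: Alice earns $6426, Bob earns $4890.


Total income = 6426 + 4890 = $11316
Alice: $1296 × 6426/11316 = $735.96
Bob: $1296 × 4890/11316 = $560.04
= Alice: $735.96, Bob: $560.04

Alice: $735.96, Bob: $560.04


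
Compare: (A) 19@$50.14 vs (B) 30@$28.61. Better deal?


Deal A: $50.14/19 = $2.6389/unit
Deal B: $28.61/30 = $0.9537/unit
B is cheaper per unit
= Deal B

Deal B


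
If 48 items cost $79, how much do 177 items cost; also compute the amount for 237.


Direct proportion: y/x = constant
k = 79/48 ≈ 1.6458
y at x=177: k × 177 = 79 × 177 / 48 = 13983/48 ≈ 291.31
y at x=237: k × 237 = 79 × 237 / 48 = 18723/48 ≈ 390.06
= 291.31 and 390.06

291.31 and 390.06


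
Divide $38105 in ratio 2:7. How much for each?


Total parts = 2 + 7 = 9
Part 1: 38105 × 2/9 = 8467.78
Part 2: 38105 × 7/9 = 29637.22
= Part 1: $8467.78, Part 2: $29637.22

Part 1: $8467.78, Part 2: $29637.22


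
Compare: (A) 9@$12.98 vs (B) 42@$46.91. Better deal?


Deal A: $12.98/9 = $1.4422/unit
Deal B: $46.91/42 = $1.1169/unit
B is cheaper per unit
= Deal B

Deal B


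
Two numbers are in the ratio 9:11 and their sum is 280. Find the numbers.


Let A = 9k, B = 11k.
9k + 11k = 280
20k = 280 → k = 280/20 = 14
A = 9×14 = 126, B = 11×14 = 154
= A = 126, B = 154

A = 126, B = 154


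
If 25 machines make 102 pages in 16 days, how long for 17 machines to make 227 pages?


Days ∝ work / workers, so d₂ = d₁ × (m₁/m₂) × (w₂/w₁)
Workers factor (inverse): 25/17 ≈ 1.4706
Work factor (direct): 227/102 ≈ 2.2255
d₂ = 16 × 25/17 × 227/102 = (16 × 25 × 227) / (17 × 102) = 90800/1734
≈ 52.36 days

52.36 days


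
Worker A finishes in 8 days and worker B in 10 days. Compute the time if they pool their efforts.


Rate of A = 1/8 per day
Rate of B = 1/10 per day
Combined rate = 1/8 + 1/10 = 18/80 = 0.2250 per day
Days = 1 / combined rate = 80/18
≈ 4.44 days

4.44 days


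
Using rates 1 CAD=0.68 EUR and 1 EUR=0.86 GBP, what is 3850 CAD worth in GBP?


Step 1: 3850 CAD × 0.68 = 2618.00 EUR
Step 2: 2618.00 EUR × 0.86 = 2251.48 GBP
Implied rate CAD→GBP = 0.68 × 0.86 = 0.5848
= 2251.48 GBP

2251.48 GBP


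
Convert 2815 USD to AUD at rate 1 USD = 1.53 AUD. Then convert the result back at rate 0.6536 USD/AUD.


Amount × rate = 2815 × 1.53 = 4306.95 AUD
Round-trip: 4306.95 × 0.6536 = 2815.02 USD
= 4306.95 AUD, then 2815.02 USD

4306.95 AUD, then 2815.02 USD


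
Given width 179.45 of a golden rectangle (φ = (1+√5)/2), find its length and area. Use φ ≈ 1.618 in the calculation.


φ = (1 + √5) / 2 ≈ 1.618
Length = width × φ = 179.45 × 1.618 = 290.3501
≈ 290.35
Area = width × length = 179.45 × 290.3501 = 52103.325445 ≈ 52103.33
= Length: 290.35, Area: 52103.33

Length: 290.35, Area: 52103.33


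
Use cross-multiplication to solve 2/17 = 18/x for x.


Cross multiply: 2 × x = 17 × 18
2x = 306
x = 306 / 2
= 153.00

153.00


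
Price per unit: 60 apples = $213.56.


Unit rate = total / quantity
= 213.56 / 60
= $3.56 per unit

$3.56 per unit


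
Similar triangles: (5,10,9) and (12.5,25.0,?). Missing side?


Scale factor = 12.5/5 = 2.5
Missing side = 9 × 2.5
= 22.5

22.5


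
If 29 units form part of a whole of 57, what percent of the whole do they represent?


Percentage = (part / whole) × 100
= (29 / 57) × 100
≈ 50.88%

50.88%


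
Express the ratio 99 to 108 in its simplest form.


GCD(99, 108) = 9
99/9 : 108/9
= 11:12

11:12


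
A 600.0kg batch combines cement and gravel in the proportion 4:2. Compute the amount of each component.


Total parts = 4 + 2 = 6
cement: 600.0 × 4/6 = 400.0kg
gravel: 600.0 × 2/6 = 200.0kg
= 400.0kg and 200.0kg

400.0kg and 200.0kg


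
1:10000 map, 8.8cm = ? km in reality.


Real distance = map distance × scale
= 8.8cm × 10000
= 88000 cm = 880.0 m
= 0.880 km

0.880 km


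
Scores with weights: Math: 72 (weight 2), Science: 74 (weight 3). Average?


Numerator = 72×2 + 74×3
= 144 + 222
= 366
Total weight = 5
Weighted avg = 366/5
= 73.20

73.20


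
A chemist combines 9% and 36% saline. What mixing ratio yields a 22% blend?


Let x parts of 9% mix with y parts of 36%.
9x + 36y = 22(x + y)
9x + 36y = 22x + 22y
x(9 - 22) = y(22 - 36)
x/y = (36 - 22)/(22 - 9) = 14/13
Simplify: 14:13
= 14:13

14:13


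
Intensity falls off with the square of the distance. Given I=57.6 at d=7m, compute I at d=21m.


I₁d₁² = I₂d₂²
I₂ = I₁ × (d₁/d₂)²
= 57.6 × (7/21)²
= 57.6 × 49/441
= 2822.4/441
= 6.4000

6.4000


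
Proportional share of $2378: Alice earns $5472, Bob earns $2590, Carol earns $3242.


Total income = 5472 + 2590 + 3242 = $11304
Alice: $2378 × 5472/11304 = $1151.13
Bob: $2378 × 2590/11304 = $544.85
Carol: $2378 × 3242/11304 = $682.01
= Alice: $1151.13, Bob: $544.85, Carol: $682.01

Alice: $1151.13, Bob: $544.85, Carol: $682.01


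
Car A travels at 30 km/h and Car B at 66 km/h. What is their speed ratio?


Ratio = 30:66
GCD = 6
Simplified = 5:11
Time ratio (same distance) = 11:5
Speed ratio = 5:11

5:11


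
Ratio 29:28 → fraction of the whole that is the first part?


Total parts = 29 + 28 = 57
First part: 29/57 = 29/57
= 29/57

29/57


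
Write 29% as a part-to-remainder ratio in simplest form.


29% means 29 parts out of 100; remainder = 71
Part : remainder = 29:71
GCD = 1
= 29:71

29:71


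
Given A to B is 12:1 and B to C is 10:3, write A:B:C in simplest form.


Match B: multiply A:B by 10 → 120:10
Multiply B:C by 1 → 10:3
Combined: 120:10:3
GCD = 1
= 120:10:3

120:10:3


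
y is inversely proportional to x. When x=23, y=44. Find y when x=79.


Inverse proportion: x × y = constant
k = 23 × 44 = 1012
y₂ = k / 79 = 1012 / 79
= 12.81

12.81


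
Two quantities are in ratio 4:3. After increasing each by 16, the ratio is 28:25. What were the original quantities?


Let A = 4k, B = 3k.
(4k + 16) / (3k + 16) = 28/25
Cross-multiply: 25(4k + 16) = 28(3k + 16)
100k + 400 = 84k + 448
100k - 84k = 448 - 400
16k = 48
k = 48/16 = 3
A = 4×3 = 12, B = 3×3 = 9
= A = 12, B = 9

A = 12, B = 9


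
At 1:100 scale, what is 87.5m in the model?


Model size = real / scale
= 87.5 / 100
= 0.8750 m

0.8750 m


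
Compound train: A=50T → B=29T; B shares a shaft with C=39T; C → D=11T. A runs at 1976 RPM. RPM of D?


Stage 1: RPM_B = RPM_A × t_A/t_B = 1976 × 50/29 = 98800/29 ≈ 3406.90
B and C share a shaft → RPM_C = RPM_B
Stage 2: RPM_D = RPM_C × t_C/t_D = RPM_A × (t_A×t_C)/(t_B×t_D)
Overall ratio = (50×39)/(29×11) = 1950/319
RPM_D = 1976 × 1950/319 = 3853200/319
≈ 12079.00 RPM

12079.00 RPM


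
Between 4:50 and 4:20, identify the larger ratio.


4/50 = 0.0800
4/20 = 0.2000
0.0800 < 0.2000, so 4:50 is less
= 4:20

4:20


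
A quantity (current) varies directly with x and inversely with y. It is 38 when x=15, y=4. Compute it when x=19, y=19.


z = k·x/y
Solve for k using the known point: k = z·y/x = 38×4/15 = 152/15 ≈ 10.1333
Now evaluate at x=19, y=19:
z = k × 19 / 19 = (152 × 19) / (15 × 19) = 2888/285
≈ 10.1333

10.1333


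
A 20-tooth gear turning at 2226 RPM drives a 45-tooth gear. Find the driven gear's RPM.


Gear ratio = 20:45 = 4:9
RPM_B = RPM_A × (teeth_A / teeth_B)
= 2226 × (20/45)
= 989.3 RPM

989.3 RPM


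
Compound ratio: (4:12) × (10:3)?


Compound ratio = (4×10) : (12×3)
= 40:36
GCD = 4
= 10:9

10:9


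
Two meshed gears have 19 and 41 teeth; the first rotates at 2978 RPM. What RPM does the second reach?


Gear ratio = 19:41 = 19:41
RPM_B = RPM_A × (teeth_A / teeth_B)
= 2978 × (19/41)
= 1380.0 RPM

1380.0 RPM


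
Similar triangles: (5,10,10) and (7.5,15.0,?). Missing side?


Scale factor = 7.5/5 = 1.5
Missing side = 10 × 1.5
= 15.0

15.0


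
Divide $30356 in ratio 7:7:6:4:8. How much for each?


Total parts = 7 + 7 + 6 + 4 + 8 = 32
Part 1: 30356 × 7/32 = 6640.38
Part 2: 30356 × 7/32 = 6640.38
Part 3: 30356 × 6/32 = 5691.75
Part 4: 30356 × 4/32 = 3794.50
Part 5: 30356 × 8/32 = 7589.00
= Part 1: $6640.38, Part 2: $6640.38, Part 3: $5691.75, Part 4: $3794.50, Part 5: $7589.00

Part 1: $6640.38, Part 2: $6640.38, Part 3: $5691.75, Part 4: $3794.50, Part 5: $7589.00


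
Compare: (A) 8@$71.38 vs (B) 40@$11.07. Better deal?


Deal A: $71.38/8 = $8.9225/unit
Deal B: $11.07/40 = $0.2768/unit
B is cheaper per unit
= Deal B

Deal B


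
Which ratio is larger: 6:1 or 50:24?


6/1 = 6.0000
50/24 = 2.0833
6.0000 > 2.0833, so 6:1 is greater
= 6:1

6:1


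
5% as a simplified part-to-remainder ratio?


5% means 5 parts out of 100; remainder = 95
Part : remainder = 5:95
GCD = 5
= 1:19

1:19


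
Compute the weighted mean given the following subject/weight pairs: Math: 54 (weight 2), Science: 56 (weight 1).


Numerator = 54×2 + 56×1
= 108 + 56
= 164
Total weight = 3
Weighted avg = 164/3
= 54.67

54.67


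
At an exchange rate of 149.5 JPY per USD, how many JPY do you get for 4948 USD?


Amount × rate = 4948 × 149.5
= 739726.00 JPY

739726.00 JPY


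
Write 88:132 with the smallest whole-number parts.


GCD(88, 132) = 44
88/44 : 132/44
= 2:3

2:3


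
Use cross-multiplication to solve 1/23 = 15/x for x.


Cross multiply: 1 × x = 23 × 15
1x = 345
x = 345 / 1
= 345.00

345.00


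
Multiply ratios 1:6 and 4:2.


Compound ratio = (1×4) : (6×2)
= 4:12
GCD = 4
= 1:3

1:3


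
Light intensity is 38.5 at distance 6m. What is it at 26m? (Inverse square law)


I₁d₁² = I₂d₂²
I₂ = I₁ × (d₁/d₂)²
= 38.5 × (6/26)²
= 38.5 × 36/676
= 1386/676
≈ 2.0503

2.0503


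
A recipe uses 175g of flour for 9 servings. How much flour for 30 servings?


Direct proportion: y/x = constant
k = 175/9 ≈ 19.4444
y₂ = k × 30 = 175 × 30 / 9 = 5250/9
≈ 583.33

583.33


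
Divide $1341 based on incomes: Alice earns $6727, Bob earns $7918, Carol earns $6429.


Total income = 6727 + 7918 + 6429 = $21074
Alice: $1341 × 6727/21074 = $428.06
Bob: $1341 × 7918/21074 = $503.85
Carol: $1341 × 6429/21074 = $409.10
= Alice: $428.06, Bob: $503.85, Carol: $409.10

Alice: $428.06, Bob: $503.85, Carol: $409.10


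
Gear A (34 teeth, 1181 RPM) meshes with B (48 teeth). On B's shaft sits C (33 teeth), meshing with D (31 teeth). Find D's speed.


Stage 1: RPM_B = RPM_A × t_A/t_B = 1181 × 34/48 = 40154/48 ≈ 836.54
B and C share a shaft → RPM_C = RPM_B
Stage 2: RPM_D = RPM_C × t_C/t_D = RPM_A × (t_A×t_C)/(t_B×t_D)
Overall ratio = (34×33)/(48×31) = 1122/1488
RPM_D = 1181 × 1122/1488 = 1325082/1488
≈ 890.51 RPM

890.51 RPM


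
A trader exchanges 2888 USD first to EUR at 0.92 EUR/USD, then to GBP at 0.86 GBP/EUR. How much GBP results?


Step 1: 2888 USD × 0.92 = 2656.96 EUR
Step 2: 2656.96 EUR × 0.86 = 2284.99 GBP
Implied rate USD→GBP = 0.92 × 0.86 = 0.7912
= 2284.99 GBP

2284.99 GBP


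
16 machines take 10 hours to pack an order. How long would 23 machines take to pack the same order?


Inverse proportion: x × y = constant
k = 16 × 10 = 160
y₂ = k / 23 = 160 / 23
= 6.96

6.96


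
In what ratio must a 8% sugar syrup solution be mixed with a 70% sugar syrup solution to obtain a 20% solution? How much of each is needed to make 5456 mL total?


Let x parts of 8% mix with y parts of 70%.
8x + 70y = 20(x + y)
8x + 70y = 20x + 20y
x(8 - 20) = y(20 - 70)
x/y = (70 - 20)/(20 - 8) = 50/12
Simplify: 25:6
Total parts = 31; one part = 5456/31 = 176.00 mL
8% solution: 25×176.00 = 4400.00 mL
70% solution: 6×176.00 = 1056.00 mL
= ratio 25:6; 4400.00 mL and 1056.00 mL

ratio 25:6; 4400.00 mL and 1056.00 mL


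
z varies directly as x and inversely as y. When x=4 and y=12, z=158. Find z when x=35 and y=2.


z = k·x/y
Solve for k using the known point: k = z·y/x = 158×12/4 = 1896/4 = 474.0000
Now evaluate at x=35, y=2:
z = k × 35 / 2 = (1896 × 35) / (4 × 2) = 66360/8
= 8295.0000

8295.0000


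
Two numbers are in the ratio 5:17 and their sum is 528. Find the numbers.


Let A = 5k, B = 17k.
5k + 17k = 528
22k = 528 → k = 528/22 = 24
A = 5×24 = 120, B = 17×24 = 408
= A = 120, B = 408

A = 120, B = 408


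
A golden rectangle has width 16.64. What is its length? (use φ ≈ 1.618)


φ = (1 + √5) / 2 ≈ 1.618
Length = width × φ = 16.64 × 1.618 = 26.92352
≈ 26.92

26.92


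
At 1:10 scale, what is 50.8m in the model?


Model size = real / scale
= 50.8 / 10
= 5.0800 m

5.0800 m


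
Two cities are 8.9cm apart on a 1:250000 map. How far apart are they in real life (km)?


Real distance = map distance × scale
= 8.9cm × 250000
= 2225000 cm = 22250.0 m
= 22.250 km

22.250 km


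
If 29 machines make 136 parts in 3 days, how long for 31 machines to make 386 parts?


Days ∝ work / workers, so d₂ = d₁ × (m₁/m₂) × (w₂/w₁)
Workers factor (inverse): 29/31 ≈ 0.9355
Work factor (direct): 386/136 ≈ 2.8382
d₂ = 3 × 29/31 × 386/136 = (3 × 29 × 386) / (31 × 136) = 33582/4216
≈ 7.97 days

7.97 days


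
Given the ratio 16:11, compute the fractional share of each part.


Total parts = 16 + 11 = 27
First part: 16/27 = 16/27
Second part: 11/27 = 11/27
= 16/27 and 11/27

16/27 and 11/27


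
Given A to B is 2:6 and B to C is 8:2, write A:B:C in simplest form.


Match B: multiply A:B by 8 → 16:48
Multiply B:C by 6 → 48:12
Combined: 16:48:12
GCD = 4
= 4:12:3

4:12:3


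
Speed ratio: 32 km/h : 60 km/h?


Ratio = 32:60
GCD = 4
Simplified = 8:15
Time ratio (same distance) = 15:8
Speed ratio = 8:15

8:15


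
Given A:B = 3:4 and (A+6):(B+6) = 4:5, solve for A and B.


Let A = 3k, B = 4k.
(3k + 6) / (4k + 6) = 4/5
Cross-multiply: 5(3k + 6) = 4(4k + 6)
15k + 30 = 16k + 24
15k - 16k = 24 - 30
-1k = -6
k = -6/-1 = 6
A = 3×6 = 18, B = 4×6 = 24
= A = 18, B = 24

A = 18, B = 24


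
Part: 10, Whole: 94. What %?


Percentage = (part / whole) × 100
= (10 / 94) × 100
≈ 10.64%

10.64%


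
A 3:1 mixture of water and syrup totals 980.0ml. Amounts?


Total parts = 3 + 1 = 4
water: 980.0 × 3/4 = 735.0ml
syrup: 980.0 × 1/4 = 245.0ml
= 735.0ml and 245.0ml

735.0ml and 245.0ml


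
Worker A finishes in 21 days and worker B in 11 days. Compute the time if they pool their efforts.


Rate of A = 1/21 per day
Rate of B = 1/11 per day
Combined rate = 1/21 + 1/11 = 32/231 ≈ 0.1385 per day
Days = 1 / combined rate = 231/32
≈ 7.22 days

7.22 days


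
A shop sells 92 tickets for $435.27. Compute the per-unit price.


Unit rate = total / quantity
= 435.27 / 92
= $4.73 per unit

$4.73 per unit


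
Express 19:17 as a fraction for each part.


Total parts = 19 + 17 = 36
First part: 19/36 = 19/36
Second part: 17/36 = 17/36
= 19/36 and 17/36

19/36 and 17/36


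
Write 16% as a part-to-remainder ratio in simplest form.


16% means 16 parts out of 100; remainder = 84
Part : remainder = 16:84
GCD = 4
= 4:21

4:21


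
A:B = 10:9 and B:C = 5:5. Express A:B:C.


Match B: multiply A:B by 5 → 50:45
Multiply B:C by 9 → 45:45
Combined: 50:45:45
GCD = 5
= 10:9:9

10:9:9


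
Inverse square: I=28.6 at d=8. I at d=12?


I₁d₁² = I₂d₂²
I₂ = I₁ × (d₁/d₂)²
= 28.6 × (8/12)²
= 28.6 × 64/144
= 1830.4/144
≈ 12.7111

12.7111


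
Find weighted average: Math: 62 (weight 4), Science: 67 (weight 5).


Numerator = 62×4 + 67×5
= 248 + 335
= 583
Total weight = 9
Weighted avg = 583/9
= 64.78

64.78


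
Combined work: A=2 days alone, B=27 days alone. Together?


Rate of A = 1/2 per day
Rate of B = 1/27 per day
Combined rate = 1/2 + 1/27 = 29/54 ≈ 0.5370 per day
Days = 1 / combined rate = 54/29
≈ 1.86 days

1.86 days


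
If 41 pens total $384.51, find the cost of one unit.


Unit rate = total / quantity
= 384.51 / 41
= $9.38 per unit

$9.38 per unit


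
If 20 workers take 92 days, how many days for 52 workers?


Inverse proportion: x × y = constant
k = 20 × 92 = 1840
y₂ = k / 52 = 1840 / 52
= 35.38

35.38


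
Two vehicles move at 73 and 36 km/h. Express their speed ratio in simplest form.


Ratio = 73:36
GCD = 1
Simplified = 73:36
Time ratio (same distance) = 36:73
Speed ratio = 73:36

73:36


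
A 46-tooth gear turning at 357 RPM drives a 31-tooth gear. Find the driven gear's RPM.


Gear ratio = 46:31 = 46:31
RPM_B = RPM_A × (teeth_A / teeth_B)
= 357 × (46/31)
= 529.7 RPM

529.7 RPM


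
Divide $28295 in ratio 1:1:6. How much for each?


Total parts = 1 + 1 + 6 = 8
Part 1: 28295 × 1/8 = 3536.88
Part 2: 28295 × 1/8 = 3536.88
Part 3: 28295 × 6/8 = 21221.25
= Part 1: $3536.88, Part 2: $3536.88, Part 3: $21221.25

Part 1: $3536.88, Part 2: $3536.88, Part 3: $21221.25


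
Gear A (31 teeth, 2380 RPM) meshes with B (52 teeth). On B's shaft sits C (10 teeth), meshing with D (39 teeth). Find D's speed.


Stage 1: RPM_B = RPM_A × t_A/t_B = 2380 × 31/52 = 73780/52 ≈ 1418.85
B and C share a shaft → RPM_C = RPM_B
Stage 2: RPM_D = RPM_C × t_C/t_D = RPM_A × (t_A×t_C)/(t_B×t_D)
Overall ratio = (31×10)/(52×39) = 310/2028
RPM_D = 2380 × 310/2028 = 737800/2028
≈ 363.81 RPM

363.81 RPM


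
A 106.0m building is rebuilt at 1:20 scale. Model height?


Model size = real / scale
= 106.0 / 20
= 5.3000 m

5.3000 m


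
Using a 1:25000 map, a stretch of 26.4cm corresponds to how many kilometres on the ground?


Real distance = map distance × scale
= 26.4cm × 25000
= 660000 cm = 6600.0 m
= 6.600 km

6.600 km


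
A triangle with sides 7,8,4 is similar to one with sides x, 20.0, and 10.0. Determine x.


Scale factor = 20.0/8 = 2.5
Missing side = 7 × 2.5
= 17.5

17.5


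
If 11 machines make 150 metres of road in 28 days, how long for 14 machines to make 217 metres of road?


Days ∝ work / workers, so d₂ = d₁ × (m₁/m₂) × (w₂/w₁)
Workers factor (inverse): 11/14 ≈ 0.7857
Work factor (direct): 217/150 ≈ 1.4467
d₂ = 28 × 11/14 × 217/150 = (28 × 11 × 217) / (14 × 150) = 66836/2100
≈ 31.83 days

31.83 days


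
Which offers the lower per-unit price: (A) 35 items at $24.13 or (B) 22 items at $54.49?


Deal A: $24.13/35 = $0.6894/unit
Deal B: $54.49/22 = $2.4768/unit
A is cheaper per unit
= Deal A

Deal A


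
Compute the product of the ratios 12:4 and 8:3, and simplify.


Compound ratio = (12×8) : (4×3)
= 96:12
GCD = 12
= 8:1

8:1


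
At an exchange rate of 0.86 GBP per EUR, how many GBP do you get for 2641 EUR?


Amount × rate = 2641 × 0.86
= 2271.26 GBP

2271.26 GBP


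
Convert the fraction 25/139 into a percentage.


Percentage = (part / whole) × 100
= (25 / 139) × 100
≈ 17.99%

17.99%


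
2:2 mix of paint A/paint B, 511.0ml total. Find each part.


Total parts = 2 + 2 = 4
paint A: 511.0 × 2/4 = 255.5ml
paint B: 511.0 × 2/4 = 255.5ml
= 255.5ml and 255.5ml

255.5ml and 255.5ml


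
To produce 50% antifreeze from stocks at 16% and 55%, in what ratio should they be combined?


Let x parts of 16% mix with y parts of 55%.
16x + 55y = 50(x + y)
16x + 55y = 50x + 50y
x(16 - 50) = y(50 - 55)
x/y = (55 - 50)/(50 - 16) = 5/34
Simplify: 5:34
= 5:34

5:34


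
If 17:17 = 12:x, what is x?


Cross multiply: 17 × x = 17 × 12
17x = 204
x = 204 / 17
= 12.00

12.00


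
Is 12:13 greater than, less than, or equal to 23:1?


12/13 = 0.9231
23/1 = 23.0000
0.9231 < 23.0000, so 12:13 is less
= less than

less than


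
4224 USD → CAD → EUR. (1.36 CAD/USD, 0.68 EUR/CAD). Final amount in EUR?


Step 1: 4224 USD × 1.36 = 5744.64 CAD
Step 2: 5744.64 CAD × 0.68 = 3906.36 EUR
Implied rate USD→EUR = 1.36 × 0.68 = 0.9248
= 3906.36 EUR

3906.36 EUR


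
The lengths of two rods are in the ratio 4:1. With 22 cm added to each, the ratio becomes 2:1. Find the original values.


Let A = 4k, B = 1k.
(4k + 22) / (1k + 22) = 2/1
Cross-multiply: 1(4k + 22) = 2(1k + 22)
4k + 22 = 2k + 44
4k - 2k = 44 - 22
2k = 22
k = 22/2 = 11
A = 4×11 = 44, B = 1×11 = 11
= A = 44, B = 11

A = 44, B = 11


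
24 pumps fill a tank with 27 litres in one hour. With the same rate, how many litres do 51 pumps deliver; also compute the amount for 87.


Direct proportion: y/x = constant
k = 27/24 = 1.1250
y at x=51: k × 51 = 27 × 51 / 24 = 1377/24 ≈ 57.38
y at x=87: k × 87 = 27 × 87 / 24 = 2349/24 ≈ 97.88
= 57.38 and 97.88

57.38 and 97.88


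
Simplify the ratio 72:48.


GCD(72, 48) = 24
72/24 : 48/24
= 3:2

3:2


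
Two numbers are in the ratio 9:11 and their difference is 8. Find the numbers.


Let A = 9k, B = 11k.
11k - 9k = 8
2k = 8 → k = 8/2 = 4
A = 9×4 = 36, B = 11×4 = 44
= A = 36, B = 44

A = 36, B = 44


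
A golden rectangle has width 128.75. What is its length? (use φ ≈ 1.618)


φ = (1 + √5) / 2 ≈ 1.618
Length = width × φ = 128.75 × 1.618 = 208.3175
≈ 208.32

208.32


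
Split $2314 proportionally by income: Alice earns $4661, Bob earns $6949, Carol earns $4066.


Total income = 4661 + 6949 + 4066 = $15676
Alice: $2314 × 4661/15676 = $688.03
Bob: $2314 × 6949/15676 = $1025.77
Carol: $2314 × 4066/15676 = $600.20
= Alice: $688.03, Bob: $1025.77, Carol: $600.20

Alice: $688.03, Bob: $1025.77, Carol: $600.20


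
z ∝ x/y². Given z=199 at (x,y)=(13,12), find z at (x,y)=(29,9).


z = k·x/y²
Solve for k using the known point: k = z·y²/x = 199×144/13 = 28656/13 ≈ 2204.3077
Now evaluate at x=29, y=9:
z = k × 29 / 81 = (28656 × 29) / (13 × 81) = 831024/1053
≈ 789.1966

789.1966


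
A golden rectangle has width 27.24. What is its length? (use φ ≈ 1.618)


φ = (1 + √5) / 2 ≈ 1.618
Length = width × φ = 27.24 × 1.618 = 44.07432
≈ 44.07

44.07


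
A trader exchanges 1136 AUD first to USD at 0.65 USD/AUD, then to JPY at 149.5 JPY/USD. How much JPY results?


Step 1: 1136 AUD × 0.65 = 738.40 USD
Step 2: 738.40 USD × 149.5 = 110390.80 JPY
Implied rate AUD→JPY = 0.65 × 149.5 = 97.1750
= 110390.80 JPY

110390.80 JPY


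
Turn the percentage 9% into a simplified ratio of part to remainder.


9% means 9 parts out of 100; remainder = 91
Part : remainder = 9:91
GCD = 1
= 9:91

9:91


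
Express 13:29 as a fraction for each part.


Total parts = 13 + 29 = 42
First part: 13/42 = 13/42
Second part: 29/42 = 29/42
= 13/42 and 29/42

13/42 and 29/42


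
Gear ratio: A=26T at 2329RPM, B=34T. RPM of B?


Gear ratio = 26:34 = 13:17
RPM_B = RPM_A × (teeth_A / teeth_B)
= 2329 × (26/34)
= 1781.0 RPM

1781.0 RPM


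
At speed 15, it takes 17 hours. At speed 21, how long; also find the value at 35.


Inverse proportion: x × y = constant
k = 15 × 17 = 255
At x=21: k/21 = 12.14
At x=35: k/35 = 7.29
= 12.14 and 7.29

12.14 and 7.29


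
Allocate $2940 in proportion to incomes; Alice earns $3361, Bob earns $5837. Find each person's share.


Total income = 3361 + 5837 = $9198
Alice: $2940 × 3361/9198 = $1074.29
Bob: $2940 × 5837/9198 = $1865.71
= Alice: $1074.29, Bob: $1865.71

Alice: $1074.29, Bob: $1865.71


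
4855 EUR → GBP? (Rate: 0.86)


Amount × rate = 4855 × 0.86
= 4175.30 GBP

4175.30 GBP


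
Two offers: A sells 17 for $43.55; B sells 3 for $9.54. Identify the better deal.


Deal A: $43.55/17 = $2.5618/unit
Deal B: $9.54/3 = $3.1800/unit
A is cheaper per unit
= Deal A

Deal A


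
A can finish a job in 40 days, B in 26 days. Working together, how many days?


Rate of A = 1/40 per day
Rate of B = 1/26 per day
Combined rate = 1/40 + 1/26 = 66/1040 ≈ 0.0635 per day
Days = 1 / combined rate = 1040/66
≈ 15.76 days

15.76 days
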